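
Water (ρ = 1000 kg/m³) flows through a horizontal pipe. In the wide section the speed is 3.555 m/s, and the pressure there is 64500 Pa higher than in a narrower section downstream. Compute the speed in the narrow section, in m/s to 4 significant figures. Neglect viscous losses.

Along the level pipe P + ½ρv² is conserved, hence v₂² = v₁² + 2(P₁ − P₂)/ρ.
v₂ = √(3.555² + 2·64500/1000) = √(12.64 + 129.0) = 11.90 m/s.

11.90 m/s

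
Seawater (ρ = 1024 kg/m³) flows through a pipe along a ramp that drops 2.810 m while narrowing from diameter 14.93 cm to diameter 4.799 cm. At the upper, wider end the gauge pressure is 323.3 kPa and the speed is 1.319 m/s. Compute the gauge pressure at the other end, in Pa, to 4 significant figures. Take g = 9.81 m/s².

P₂ ≈ 269000 Pa

The volume flow rate is constant, so v₂ = (A₁/A₂)v₁ = (175.1/18.09)·1.319 = 12.77 m/s.
Energy conservation along the streamline gives P₂ = P₁ − ½ρ(v₂² − v₁²) − ρg(h₂ − h₁).
P₂ = 323300 + ½·1024·(1.319² − 12.77²) − 1024·9.81·(−2.810) = 323300 + (-82550) − (-28230) = 269000 Pa.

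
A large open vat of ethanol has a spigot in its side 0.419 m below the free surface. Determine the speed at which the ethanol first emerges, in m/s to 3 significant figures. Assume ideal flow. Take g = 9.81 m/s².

v ≈ 2.87 m/s

The surface is effectively still and both ends are open, so ½v² = gh and v = √(2·9.81·0.419) = 2.87 m/s.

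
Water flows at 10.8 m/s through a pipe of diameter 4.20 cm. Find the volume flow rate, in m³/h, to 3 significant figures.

Q = A·v = 0.00139 m² × 10.8 m/s = 0.0150 m³/s.
Converting: 0.0150 m³/s × 3600 = 53.9 m³/h.

Q ≈ 53.9 m³/h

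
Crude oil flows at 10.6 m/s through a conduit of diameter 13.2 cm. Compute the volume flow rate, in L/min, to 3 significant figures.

Q = A·v = 0.0137 m² × 10.6 m/s = 0.145 m³/s.
Converting: 0.145 m³/s × 60000 = 8700 L/min.

8700 L/min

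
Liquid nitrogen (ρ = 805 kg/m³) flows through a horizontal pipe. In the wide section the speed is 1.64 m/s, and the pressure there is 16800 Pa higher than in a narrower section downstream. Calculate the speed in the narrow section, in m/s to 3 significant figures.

With h₁ = h₂, rearranging Bernoulli gives v₂ = √(v₁² + 2ΔP/ρ).
v₂ = √(1.64² + 2·16800/805) = √(2.69 + 41.7) = 6.67 m/s.

v₂ ≈ 6.67 m/s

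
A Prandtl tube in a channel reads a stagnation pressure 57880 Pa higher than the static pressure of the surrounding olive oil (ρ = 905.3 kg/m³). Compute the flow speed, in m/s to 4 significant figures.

At the stagnation point the flow is brought to rest, so Bernoulli gives P_stag − P_static = ½ρv².
v = √(2ΔP/ρ) = √(2·57880/905.3) = 11.31 m/s.

11.31 m/s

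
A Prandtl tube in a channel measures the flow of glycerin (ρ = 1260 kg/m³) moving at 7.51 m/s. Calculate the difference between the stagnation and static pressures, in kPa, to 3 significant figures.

ΔP ≈ 35.5 kPa

At the stagnation point the flow is brought to rest, so Bernoulli gives P_stag − P_static = ½ρv².
ΔP = ½·1260·7.51² = 35500 Pa.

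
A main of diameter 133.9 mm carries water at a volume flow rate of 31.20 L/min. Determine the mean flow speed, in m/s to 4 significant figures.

Q = 31.20 L/min = 0.0005200 m³/s.
v = Q/A = 0.0005200 / 0.01408 = 0.03693 m/s.

v ≈ 0.03693 m/s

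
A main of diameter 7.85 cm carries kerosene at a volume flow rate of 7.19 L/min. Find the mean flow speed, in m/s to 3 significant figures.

v ≈ 0.0248 m/s

Q = 7.19 L/min = 0.000120 m³/s.
v = Q/A = 0.000120 / 0.00484 = 0.0248 m/s.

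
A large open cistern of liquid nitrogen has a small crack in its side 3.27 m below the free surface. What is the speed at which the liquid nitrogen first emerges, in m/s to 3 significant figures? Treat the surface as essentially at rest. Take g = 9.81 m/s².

v ≈ 8.01 m/s

The surface is effectively still and both ends are open, so ½v² = gh and v = √(2·9.81·3.27) = 8.01 m/s.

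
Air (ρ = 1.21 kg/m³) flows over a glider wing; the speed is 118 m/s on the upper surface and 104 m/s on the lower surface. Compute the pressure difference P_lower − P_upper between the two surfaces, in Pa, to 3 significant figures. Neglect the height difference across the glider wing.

ΔP ≈ 1880 Pa

Bernoulli (same height): P_lower − P_upper = ½ρ(v_upper² − v_lower²).
ΔP = ½·1.21·(118² − 104²) = 1880 Pa.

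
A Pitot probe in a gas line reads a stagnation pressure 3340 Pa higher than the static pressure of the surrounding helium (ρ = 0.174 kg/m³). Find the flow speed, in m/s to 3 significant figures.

v ≈ 196 m/s

Bernoulli between the free stream and the stagnation point: ½ρv² = P_stag − P_static.
v = √(2ΔP/ρ) = √(2·3340/0.174) = 196 m/s.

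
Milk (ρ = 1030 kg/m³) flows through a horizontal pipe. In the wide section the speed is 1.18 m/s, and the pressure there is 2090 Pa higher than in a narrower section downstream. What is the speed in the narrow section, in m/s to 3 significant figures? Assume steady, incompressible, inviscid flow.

2.33 m/s

Horizontal Bernoulli: P₁ + ½ρv₁² = P₂ + ½ρv₂², so v₂² = v₁² + 2(P₁ − P₂)/ρ.
v₂ = √(1.18² + 2·2090/1030) = √(1.39 + 4.06) = 2.33 m/s.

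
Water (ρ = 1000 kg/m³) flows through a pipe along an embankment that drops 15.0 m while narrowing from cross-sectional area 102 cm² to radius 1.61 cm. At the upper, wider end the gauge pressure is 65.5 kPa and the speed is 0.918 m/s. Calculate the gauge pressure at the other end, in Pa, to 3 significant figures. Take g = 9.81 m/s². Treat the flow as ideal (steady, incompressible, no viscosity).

P₂ ≈ 147000 Pa

Continuity gives A₁v₁ = A₂v₂, so v₂ = (102 cm²)/(8.14 cm²) × 0.918 m/s = 11.5 m/s.
Applying Bernoulli between the two ends and solving for P₂: P₂ = P₁ + ½ρ(v₁² − v₂²) − ρgΔh.
P₂ = 65500 + ½·1000·(0.918² − 11.5²) − 1000·9.81·(−15.0) = 65500 + (-65700) − (-147000) = 147000 Pa.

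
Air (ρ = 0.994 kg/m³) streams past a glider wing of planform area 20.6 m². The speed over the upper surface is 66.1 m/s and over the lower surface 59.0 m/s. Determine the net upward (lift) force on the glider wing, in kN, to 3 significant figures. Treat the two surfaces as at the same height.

9.09 kN

From P + ½ρv² = const at equal height, P_low − P_up = ½ρ(v_up² − v_low²).
ΔP = ½·0.994·(66.1² − 59.0²) = 441 Pa.
Lift = ΔP · A = 441 × 20.6 = 9090 N.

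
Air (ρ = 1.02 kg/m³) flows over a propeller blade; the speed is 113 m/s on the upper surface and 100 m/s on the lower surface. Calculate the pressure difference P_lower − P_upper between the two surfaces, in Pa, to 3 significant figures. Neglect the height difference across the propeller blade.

1410 Pa

With negligible Δh, P + ½ρv² is constant, so P_low − P_up = ½ρ(v_up² − v_low²).
ΔP = ½·1.02·(113² − 100²) = 1410 Pa.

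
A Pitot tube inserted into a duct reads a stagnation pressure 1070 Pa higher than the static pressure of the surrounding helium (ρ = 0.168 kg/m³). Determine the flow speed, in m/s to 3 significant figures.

113 m/s

At the stagnation point the flow is brought to rest, so Bernoulli gives P_stag − P_static = ½ρv².
v = √(2ΔP/ρ) = √(2·1070/0.168) = 113 m/s.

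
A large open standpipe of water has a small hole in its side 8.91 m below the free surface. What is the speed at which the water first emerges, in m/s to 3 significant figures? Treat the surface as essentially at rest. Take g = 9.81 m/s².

The surface is effectively still and both ends are open, so ½v² = gh and v = √(2·9.81·8.91) = 13.2 m/s.

v ≈ 13.2 m/s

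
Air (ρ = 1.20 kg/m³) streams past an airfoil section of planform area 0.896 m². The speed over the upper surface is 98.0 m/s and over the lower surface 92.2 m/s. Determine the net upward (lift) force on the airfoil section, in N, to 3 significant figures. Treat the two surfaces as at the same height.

From P + ½ρv² = const at equal height, P_low − P_up = ½ρ(v_up² − v_low²).
ΔP = ½·1.20·(98.0² − 92.2²) = 662 Pa.
Lift = ΔP · A = 662 × 0.896 = 593 N.

F = 593 N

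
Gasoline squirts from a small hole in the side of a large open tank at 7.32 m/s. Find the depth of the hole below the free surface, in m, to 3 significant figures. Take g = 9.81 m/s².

For a small hole in a large open tank, ½v² = gh, giving h = v²/(2g).
h = 7.32²/(2·9.81) = 53.6/19.62 = 2.73 m.

h ≈ 2.73 m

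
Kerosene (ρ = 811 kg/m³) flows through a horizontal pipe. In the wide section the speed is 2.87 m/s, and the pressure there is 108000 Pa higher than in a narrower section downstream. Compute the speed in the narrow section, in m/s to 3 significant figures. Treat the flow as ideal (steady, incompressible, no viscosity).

With h₁ = h₂, rearranging Bernoulli gives v₂ = √(v₁² + 2ΔP/ρ).
v₂ = √(2.87² + 2·108000/811) = √(8.24 + 266) = 16.6 m/s.

v₂ = 16.6 m/s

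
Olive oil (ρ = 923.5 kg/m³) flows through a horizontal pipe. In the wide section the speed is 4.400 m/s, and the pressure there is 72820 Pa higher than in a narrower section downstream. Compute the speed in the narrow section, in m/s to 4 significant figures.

v₂ = 13.31 m/s

With h₁ = h₂, rearranging Bernoulli gives v₂ = √(v₁² + 2ΔP/ρ).
v₂ = √(4.400² + 2·72820/923.5) = √(19.36 + 157.7) = 13.31 m/s.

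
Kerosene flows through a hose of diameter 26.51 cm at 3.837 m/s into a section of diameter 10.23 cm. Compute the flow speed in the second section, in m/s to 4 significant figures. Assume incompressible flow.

By continuity, v₂ = v₁·A₁/A₂ = 3.837·(552.0/82.19) = 25.77 m/s.

25.77 m/s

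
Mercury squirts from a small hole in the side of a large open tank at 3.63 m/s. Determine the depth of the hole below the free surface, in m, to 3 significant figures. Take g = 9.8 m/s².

h ≈ 0.672 m

For a small hole in a large open tank, ½v² = gh, giving h = v²/(2g).
h = 3.63²/(2·9.8) = 13.2/19.60 = 0.672 m.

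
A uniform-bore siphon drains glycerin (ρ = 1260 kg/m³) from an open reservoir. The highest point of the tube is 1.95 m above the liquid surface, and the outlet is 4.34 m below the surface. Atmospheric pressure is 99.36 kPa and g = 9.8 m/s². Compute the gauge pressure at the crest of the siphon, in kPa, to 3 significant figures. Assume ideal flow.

-77.7 kPa

Bernoulli surface→outlet gives ½v² = g·h_out, so v = √(2·9.8·4.34) = 9.22 m/s.
Continuity keeps v the same throughout the tube; from surface to crest, P_atm + 0 = P_top + ½ρv² + ρg·h_top.
P_top = 99360 − ½·1260·9.22² − 1260·9.8·1.95 = 21700 Pa. So P_gauge = P_top − P_atm = -77700 Pa.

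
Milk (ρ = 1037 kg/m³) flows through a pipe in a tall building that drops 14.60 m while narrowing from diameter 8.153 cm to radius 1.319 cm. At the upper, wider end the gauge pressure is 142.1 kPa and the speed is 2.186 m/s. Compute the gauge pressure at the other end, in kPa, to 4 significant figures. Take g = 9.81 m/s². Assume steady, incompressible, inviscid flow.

P₂ ≈ 67.05 kPa

Continuity gives A₁v₁ = A₂v₂, so v₂ = (52.21 cm²)/(5.466 cm²) × 2.186 m/s = 20.88 m/s.
Energy conservation along the streamline gives P₂ = P₁ − ½ρ(v₂² − v₁²) − ρg(h₂ − h₁).
P₂ = 142100 + ½·1037·(2.186² − 20.88²) − 1037·9.81·(−14.60) = 142100 + (-223600) − (-148500) = 67050 Pa.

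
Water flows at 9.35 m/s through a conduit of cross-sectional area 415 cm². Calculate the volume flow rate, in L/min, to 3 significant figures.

23300 L/min

Q = A·v = 0.0415 m² × 9.35 m/s = 0.388 m³/s.
Converting: 0.388 m³/s × 60000 = 23300 L/min.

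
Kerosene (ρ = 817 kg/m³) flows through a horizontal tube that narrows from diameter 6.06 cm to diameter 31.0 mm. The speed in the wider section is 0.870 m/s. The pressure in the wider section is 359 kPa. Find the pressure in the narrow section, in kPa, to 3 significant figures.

P₂ = 355 kPa

The volume flow rate is constant, so v₂ = (A₁/A₂)v₁ = (28.8/7.55)·0.870 = 3.32 m/s.
With no height change, Bernoulli's equation is P₁ + ½ρv₁² = P₂ + ½ρv₂².
P₂ = P₁ − ½ρ(v₂² − v₁²) = 359000 − ½·817·(3.32² − 0.870²) = 359000 − 4210 = 355000 Pa.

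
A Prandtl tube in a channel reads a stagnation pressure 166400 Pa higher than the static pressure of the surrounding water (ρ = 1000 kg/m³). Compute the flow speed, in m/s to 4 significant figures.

v = 18.24 m/s

The dynamic pressure equals the rise in static pressure at the stagnation point: ΔP = ½ρv².
v = √(2ΔP/ρ) = √(2·166400/1000) = 18.24 m/s.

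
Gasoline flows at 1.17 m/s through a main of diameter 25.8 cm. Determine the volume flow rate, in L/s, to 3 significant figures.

Q ≈ 61.2 L/s

Q = A·v = 0.0523 m² × 1.17 m/s = 0.0612 m³/s.
Converting: 0.0612 m³/s × 1000 = 61.2 L/s.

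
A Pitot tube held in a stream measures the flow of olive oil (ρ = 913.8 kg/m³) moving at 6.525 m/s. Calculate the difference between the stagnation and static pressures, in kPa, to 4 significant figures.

The dynamic pressure equals the rise in static pressure at the stagnation point: ΔP = ½ρv².
ΔP = ½·913.8·6.525² = 19450 Pa.

ΔP ≈ 19.45 kPa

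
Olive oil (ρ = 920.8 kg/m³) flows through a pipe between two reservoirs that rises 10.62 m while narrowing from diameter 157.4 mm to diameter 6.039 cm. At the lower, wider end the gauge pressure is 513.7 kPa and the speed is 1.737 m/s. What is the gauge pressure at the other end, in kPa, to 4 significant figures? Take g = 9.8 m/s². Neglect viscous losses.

Continuity gives A₁v₁ = A₂v₂, so v₂ = (194.6 cm²)/(28.64 cm²) × 1.737 m/s = 11.80 m/s.
Energy conservation along the streamline gives P₂ = P₁ − ½ρ(v₂² − v₁²) − ρg(h₂ − h₁).
P₂ = 513700 + ½·920.8·(1.737² − 11.80²) − 920.8·9.8·(+10.62) = 513700 + (-62720) − (95830) = 355200 Pa.

P₂ ≈ 355.2 kPa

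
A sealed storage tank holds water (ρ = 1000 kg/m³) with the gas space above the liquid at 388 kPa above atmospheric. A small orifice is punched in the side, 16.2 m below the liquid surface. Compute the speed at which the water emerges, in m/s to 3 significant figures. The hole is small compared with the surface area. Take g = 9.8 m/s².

Take point 1 at the surface (v₁ ≈ 0) and point 2 at the hole (at atmospheric pressure). Bernoulli: P₁ + ρg h = P_atm + ½ρv₂².
With P₁ − P_atm = 388000 Pa, v₂ = √(2gh + 2ΔP/ρ) = √(2·9.8·16.2 + 2·388000/1000) = 33.1 m/s.

v ≈ 33.1 m/s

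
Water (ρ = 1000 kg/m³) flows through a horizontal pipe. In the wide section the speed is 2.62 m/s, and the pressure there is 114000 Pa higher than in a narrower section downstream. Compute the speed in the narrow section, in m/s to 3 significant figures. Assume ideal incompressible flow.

v₂ ≈ 15.3 m/s

Horizontal Bernoulli: P₁ + ½ρv₁² = P₂ + ½ρv₂², so v₂² = v₁² + 2(P₁ − P₂)/ρ.
v₂ = √(2.62² + 2·114000/1000) = √(6.86 + 228) = 15.3 m/s.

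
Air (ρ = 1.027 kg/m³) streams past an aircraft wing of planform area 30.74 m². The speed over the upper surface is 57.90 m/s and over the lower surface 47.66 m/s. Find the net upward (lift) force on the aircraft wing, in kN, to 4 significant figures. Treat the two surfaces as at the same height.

F ≈ 17.06 kN

With equal heights on the two surfaces, Bernoulli gives P_lower − P_upper = ½ρ(v_upper² − v_lower²).
ΔP = ½·1.027·(57.90² − 47.66²) = 555.1 Pa.
Lift = ΔP · A = 555.1 × 30.74 = 17060 N.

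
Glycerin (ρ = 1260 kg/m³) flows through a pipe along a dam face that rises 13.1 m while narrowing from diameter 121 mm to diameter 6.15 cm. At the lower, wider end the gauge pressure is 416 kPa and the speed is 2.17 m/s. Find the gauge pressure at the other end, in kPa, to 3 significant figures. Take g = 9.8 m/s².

Mass conservation (A₁v₁ = A₂v₂) gives v₂ = 2.17 × 115/29.7 = 8.40 m/s.
Applying Bernoulli between the two ends and solving for P₂: P₂ = P₁ + ½ρ(v₁² − v₂²) − ρgΔh.
P₂ = 416000 + ½·1260·(2.17² − 8.40²) − 1260·9.8·(+13.1) = 416000 + (-41500) − (162000) = 213000 Pa.

P₂ = 213 kPa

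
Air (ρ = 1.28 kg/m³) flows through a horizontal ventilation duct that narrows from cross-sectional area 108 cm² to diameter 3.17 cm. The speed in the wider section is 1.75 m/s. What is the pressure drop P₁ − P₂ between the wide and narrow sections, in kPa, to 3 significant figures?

0.365 kPa

Mass conservation (A₁v₁ = A₂v₂) gives v₂ = 1.75 × 108/7.89 = 23.9 m/s.
Bernoulli (h₁ = h₂): P₁ − P₂ = ½ρ(v₂² − v₁²).
P₁ − P₂ = ½·1.28·(23.9² − 1.75²) = ½·1.28·570 = 365 Pa.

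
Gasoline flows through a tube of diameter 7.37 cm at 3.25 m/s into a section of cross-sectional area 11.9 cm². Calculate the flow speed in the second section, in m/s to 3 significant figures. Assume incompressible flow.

11.7 m/s

Continuity gives A₁v₁ = A₂v₂, so v₂ = (42.7 cm²)/(11.9 cm²) × 3.25 m/s = 11.7 m/s.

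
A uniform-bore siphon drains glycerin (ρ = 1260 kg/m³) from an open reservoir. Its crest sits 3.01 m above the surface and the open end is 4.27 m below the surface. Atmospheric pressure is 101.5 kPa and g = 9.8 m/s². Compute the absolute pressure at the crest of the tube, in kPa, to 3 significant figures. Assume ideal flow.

P_top ≈ 11.6 kPa

Bernoulli surface→outlet gives ½v² = g·h_out, so v = √(2·9.8·4.27) = 9.15 m/s.
The bore is uniform, so the speed at the crest is the same v. Bernoulli surface→crest: P_atm = P_top + ½ρv² + ρg·h_top.
P_top = 101500 − ½·1260·9.15² − 1260·9.8·3.01 = 11600 Pa.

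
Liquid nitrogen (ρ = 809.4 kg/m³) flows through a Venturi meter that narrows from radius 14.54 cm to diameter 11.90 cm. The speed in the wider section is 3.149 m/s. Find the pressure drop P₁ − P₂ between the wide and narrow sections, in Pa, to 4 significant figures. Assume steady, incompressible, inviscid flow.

ΔP = 139100 Pa

Mass conservation (A₁v₁ = A₂v₂) gives v₂ = 3.149 × 664.2/111.2 = 18.80 m/s.
The pipe is horizontal, so Bernoulli reduces to P₁ + ½ρv₁² = P₂ + ½ρv₂².
P₁ − P₂ = ½·809.4·(18.80² − 3.149²) = ½·809.4·343.7 = 139100 Pa.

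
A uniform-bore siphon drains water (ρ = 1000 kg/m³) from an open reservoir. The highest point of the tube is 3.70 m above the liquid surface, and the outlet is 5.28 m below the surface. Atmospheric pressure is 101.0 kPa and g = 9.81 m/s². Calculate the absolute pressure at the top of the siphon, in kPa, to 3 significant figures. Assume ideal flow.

12.9 kPa

Bernoulli surface→outlet gives ½v² = g·h_out, so v = √(2·9.81·5.28) = 10.2 m/s.
Continuity keeps v the same throughout the tube; from surface to crest, P_atm + 0 = P_top + ½ρv² + ρg·h_top.
P_top = 101000 − ½·1000·10.2² − 1000·9.81·3.70 = 12900 Pa.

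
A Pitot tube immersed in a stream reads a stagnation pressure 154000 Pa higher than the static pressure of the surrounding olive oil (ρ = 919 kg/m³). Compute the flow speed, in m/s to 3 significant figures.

v ≈ 18.3 m/s

At the stagnation point the flow is brought to rest, so Bernoulli gives P_stag − P_static = ½ρv².
v = √(2ΔP/ρ) = √(2·154000/919) = 18.3 m/s.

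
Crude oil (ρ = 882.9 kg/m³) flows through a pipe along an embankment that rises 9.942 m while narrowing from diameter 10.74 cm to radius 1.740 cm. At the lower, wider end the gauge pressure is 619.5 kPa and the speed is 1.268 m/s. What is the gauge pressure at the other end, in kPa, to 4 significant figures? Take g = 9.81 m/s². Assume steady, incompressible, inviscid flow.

P₂ = 469.7 kPa

By continuity, v₂ = v₁·A₁/A₂ = 1.268·(90.59/9.511) = 12.08 m/s.
Bernoulli: P₁ + ½ρv₁² + ρg h₁ = P₂ + ½ρv₂² + ρg h₂, so P₂ = P₁ + ½ρ(v₁² − v₂²) − ρg(h₂ − h₁).
P₂ = 619500 + ½·882.9·(1.268² − 12.08²) − 882.9·9.81·(+9.942) = 619500 + (-63680) − (86110) = 469700 Pa.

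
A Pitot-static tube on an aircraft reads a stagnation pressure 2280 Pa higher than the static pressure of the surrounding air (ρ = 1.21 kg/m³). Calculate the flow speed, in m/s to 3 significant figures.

The dynamic pressure equals the rise in static pressure at the stagnation point: ΔP = ½ρv².
v = √(2ΔP/ρ) = √(2·2280/1.21) = 61.4 m/s.

v = 61.4 m/s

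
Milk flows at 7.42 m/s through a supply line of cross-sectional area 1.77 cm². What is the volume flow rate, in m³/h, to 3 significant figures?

Q ≈ 4.73 m³/h

Q = A·v = 0.000177 m² × 7.42 m/s = 0.00131 m³/s.
Converting: 0.00131 m³/s × 3600 = 4.73 m³/h.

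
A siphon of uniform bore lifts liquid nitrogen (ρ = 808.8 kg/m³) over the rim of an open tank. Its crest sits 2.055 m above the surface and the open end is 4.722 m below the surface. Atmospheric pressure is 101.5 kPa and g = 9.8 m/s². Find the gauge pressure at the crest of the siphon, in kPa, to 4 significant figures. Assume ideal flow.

The outlet speed comes from Torricelli: v = √(2g·4.722) = 9.620 m/s.
With constant cross-section the crest speed equals v; applying Bernoulli from the surface up to the crest, P_top = P_atm − ½ρv² − ρg·h_top.
P_top = 101500 − ½·808.8·9.620² − 808.8·9.8·2.055 = 47780 Pa. So P_gauge = P_top − P_atm = -53720 Pa.

P_gauge ≈ -53.72 kPa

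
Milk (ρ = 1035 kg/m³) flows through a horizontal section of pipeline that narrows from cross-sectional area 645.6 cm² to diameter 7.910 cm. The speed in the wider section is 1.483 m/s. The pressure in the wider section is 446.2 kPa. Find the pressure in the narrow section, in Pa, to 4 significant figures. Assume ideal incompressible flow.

250900 Pa

By continuity, v₂ = v₁·A₁/A₂ = 1.483·(645.6/49.14) = 19.48 m/s.
The pipe is horizontal, so Bernoulli reduces to P₁ + ½ρv₁² = P₂ + ½ρv₂².
P₂ = P₁ − ½ρ(v₂² − v₁²) = 446200 − ½·1035·(19.48² − 1.483²) = 446200 − 195300 = 250900 Pa.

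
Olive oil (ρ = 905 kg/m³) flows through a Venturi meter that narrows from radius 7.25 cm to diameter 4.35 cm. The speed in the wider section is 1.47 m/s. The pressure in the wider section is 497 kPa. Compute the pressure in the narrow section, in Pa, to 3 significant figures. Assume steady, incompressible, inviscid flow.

377000 Pa

Mass conservation (A₁v₁ = A₂v₂) gives v₂ = 1.47 × 165/14.9 = 16.3 m/s.
The pipe is horizontal, so Bernoulli reduces to P₁ + ½ρv₁² = P₂ + ½ρv₂².
P₂ = P₁ − ½ρ(v₂² − v₁²) = 497000 − ½·905·(16.3² − 1.47²) = 497000 − 120000 = 377000 Pa.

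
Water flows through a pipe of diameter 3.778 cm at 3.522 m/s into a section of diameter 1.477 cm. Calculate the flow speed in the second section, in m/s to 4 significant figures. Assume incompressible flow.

Continuity gives A₁v₁ = A₂v₂, so v₂ = (11.21 cm²)/(1.713 cm²) × 3.522 m/s = 23.04 m/s.

v₂ ≈ 23.04 m/s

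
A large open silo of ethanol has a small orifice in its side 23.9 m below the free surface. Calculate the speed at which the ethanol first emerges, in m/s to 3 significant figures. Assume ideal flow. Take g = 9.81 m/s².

v = 21.7 m/s

With the surface at rest and both surface and jet at atmospheric pressure, Bernoulli gives ρg h = ½ρv², so v = √(2gh) = √(2·9.81·23.9) = 21.7 m/s.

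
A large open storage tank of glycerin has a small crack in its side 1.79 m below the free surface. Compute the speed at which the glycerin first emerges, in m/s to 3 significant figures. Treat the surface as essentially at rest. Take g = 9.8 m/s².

v ≈ 5.92 m/s

With the surface at rest and both surface and jet at atmospheric pressure, Bernoulli gives ρg h = ½ρv², so v = √(2gh) = √(2·9.8·1.79) = 5.92 m/s.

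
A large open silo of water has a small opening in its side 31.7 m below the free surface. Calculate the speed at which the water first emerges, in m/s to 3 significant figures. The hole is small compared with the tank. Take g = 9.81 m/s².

The surface is effectively still and both ends are open, so ½v² = gh and v = √(2·9.81·31.7) = 24.9 m/s.

v = 24.9 m/s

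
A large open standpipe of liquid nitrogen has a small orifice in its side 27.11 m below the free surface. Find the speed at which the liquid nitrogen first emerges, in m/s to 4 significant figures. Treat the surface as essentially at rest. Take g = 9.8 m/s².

The surface is effectively still and both ends are open, so ½v² = gh and v = √(2·9.8·27.11) = 23.05 m/s.

v = 23.05 m/s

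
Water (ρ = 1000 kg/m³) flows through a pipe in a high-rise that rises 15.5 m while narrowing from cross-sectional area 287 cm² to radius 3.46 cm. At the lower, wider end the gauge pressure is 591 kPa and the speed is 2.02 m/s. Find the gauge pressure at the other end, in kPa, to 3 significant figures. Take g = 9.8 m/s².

The volume flow rate is constant, so v₂ = (A₁/A₂)v₁ = (287/37.6)·2.02 = 15.4 m/s.
Energy conservation along the streamline gives P₂ = P₁ − ½ρ(v₂² − v₁²) − ρg(h₂ − h₁).
P₂ = 591000 + ½·1000·(2.02² − 15.4²) − 1000·9.8·(+15.5) = 591000 + (-117000) − (152000) = 322000 Pa.

322 kPa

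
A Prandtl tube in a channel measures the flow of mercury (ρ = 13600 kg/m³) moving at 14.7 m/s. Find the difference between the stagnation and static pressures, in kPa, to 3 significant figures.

At the stagnation point the flow is brought to rest, so Bernoulli gives P_stag − P_static = ½ρv².
ΔP = ½·13600·14.7² = 1470000 Pa.

1470 kPa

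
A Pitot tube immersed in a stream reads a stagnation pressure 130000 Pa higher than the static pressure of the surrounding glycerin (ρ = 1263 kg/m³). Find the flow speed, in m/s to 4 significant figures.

v ≈ 14.35 m/s

At the stagnation point the flow is brought to rest, so Bernoulli gives P_stag − P_static = ½ρv².
v = √(2ΔP/ρ) = √(2·130000/1263) = 14.35 m/s.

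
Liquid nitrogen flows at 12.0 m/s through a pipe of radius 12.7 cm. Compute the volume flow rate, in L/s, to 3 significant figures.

Q ≈ 608 L/s

Q = A·v = 0.0507 m² × 12.0 m/s = 0.608 m³/s.
Converting: 0.608 m³/s × 1000 = 608 L/s.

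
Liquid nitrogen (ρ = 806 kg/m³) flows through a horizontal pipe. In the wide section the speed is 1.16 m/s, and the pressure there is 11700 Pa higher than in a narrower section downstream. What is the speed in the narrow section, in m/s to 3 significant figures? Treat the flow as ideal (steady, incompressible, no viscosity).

Horizontal Bernoulli: P₁ + ½ρv₁² = P₂ + ½ρv₂², so v₂² = v₁² + 2(P₁ − P₂)/ρ.
v₂ = √(1.16² + 2·11700/806) = √(1.35 + 29.0) = 5.51 m/s.

v₂ = 5.51 m/s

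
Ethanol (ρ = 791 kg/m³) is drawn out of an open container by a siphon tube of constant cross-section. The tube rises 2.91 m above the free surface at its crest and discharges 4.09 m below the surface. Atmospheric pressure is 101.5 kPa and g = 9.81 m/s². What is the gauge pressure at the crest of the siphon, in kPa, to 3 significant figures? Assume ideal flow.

From the surface to the outlet (both open to atmosphere, surface at rest): v = √(2g·h_out) = √(2·9.81·4.09) = 8.96 m/s.
The bore is uniform, so the speed at the crest is the same v. Bernoulli surface→crest: P_atm = P_top + ½ρv² + ρg·h_top.
P_top = 101500 − ½·791·8.96² − 791·9.81·2.91 = 47200 Pa. So P_gauge = P_top − P_atm = -54300 Pa.

P_gauge ≈ -54.3 kPa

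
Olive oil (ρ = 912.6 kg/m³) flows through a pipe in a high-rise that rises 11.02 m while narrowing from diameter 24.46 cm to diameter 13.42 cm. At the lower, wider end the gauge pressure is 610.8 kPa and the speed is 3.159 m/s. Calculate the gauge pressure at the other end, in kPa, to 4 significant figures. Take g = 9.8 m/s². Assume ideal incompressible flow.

Continuity gives A₁v₁ = A₂v₂, so v₂ = (469.9 cm²)/(141.4 cm²) × 3.159 m/s = 10.49 m/s.
Bernoulli: P₁ + ½ρv₁² + ρg h₁ = P₂ + ½ρv₂² + ρg h₂, so P₂ = P₁ + ½ρ(v₁² − v₂²) − ρg(h₂ − h₁).
P₂ = 610800 + ½·912.6·(3.159² − 10.49²) − 912.6·9.8·(+11.02) = 610800 + (-45700) − (98560) = 466500 Pa.

466.5 kPa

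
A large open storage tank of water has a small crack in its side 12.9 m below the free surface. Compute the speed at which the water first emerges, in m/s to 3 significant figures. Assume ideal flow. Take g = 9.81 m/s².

v ≈ 15.9 m/s

Bernoulli from surface to hole (P equal, v_surface ≈ 0): v = √(2gh) = √(2×9.81×12.9) = 15.9 m/s.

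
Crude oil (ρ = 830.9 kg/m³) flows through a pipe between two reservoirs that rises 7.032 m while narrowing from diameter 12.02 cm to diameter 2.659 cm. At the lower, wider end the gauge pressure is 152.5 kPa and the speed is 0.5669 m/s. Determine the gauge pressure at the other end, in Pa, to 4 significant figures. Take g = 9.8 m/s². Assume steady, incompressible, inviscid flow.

P₂ = 39620 Pa

The volume flow rate is constant, so v₂ = (A₁/A₂)v₁ = (113.5/5.553)·0.5669 = 11.58 m/s.
Applying Bernoulli between the two ends and solving for P₂: P₂ = P₁ + ½ρ(v₁² − v₂²) − ρgΔh.
P₂ = 152500 + ½·830.9·(0.5669² − 11.58²) − 830.9·9.8·(+7.032) = 152500 + (-55620) − (57260) = 39620 Pa.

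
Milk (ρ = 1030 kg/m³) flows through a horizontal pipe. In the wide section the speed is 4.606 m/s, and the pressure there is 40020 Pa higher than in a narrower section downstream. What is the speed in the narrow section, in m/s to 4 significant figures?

v₂ = 9.946 m/s

Along the level pipe P + ½ρv² is conserved, hence v₂² = v₁² + 2(P₁ − P₂)/ρ.
v₂ = √(4.606² + 2·40020/1030) = √(21.22 + 77.71) = 9.946 m/s.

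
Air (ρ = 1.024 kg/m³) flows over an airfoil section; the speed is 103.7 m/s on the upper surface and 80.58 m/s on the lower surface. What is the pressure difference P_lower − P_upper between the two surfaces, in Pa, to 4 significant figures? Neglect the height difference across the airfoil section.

The pressure is lower where the speed is higher: ΔP = ½ρ(v_up² − v_low²).
ΔP = ½·1.024·(103.7² − 80.58²) = 2181 Pa.

ΔP ≈ 2181 Pa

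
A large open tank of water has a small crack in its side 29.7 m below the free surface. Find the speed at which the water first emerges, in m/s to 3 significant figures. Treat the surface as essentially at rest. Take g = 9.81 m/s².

Bernoulli from surface to hole (P equal, v_surface ≈ 0): v = √(2gh) = √(2×9.81×29.7) = 24.1 m/s.

24.1 m/s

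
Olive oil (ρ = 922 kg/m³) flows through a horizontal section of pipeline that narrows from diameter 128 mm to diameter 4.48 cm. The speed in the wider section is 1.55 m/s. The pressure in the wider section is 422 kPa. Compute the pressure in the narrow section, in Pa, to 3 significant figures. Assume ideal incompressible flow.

Continuity gives A₁v₁ = A₂v₂, so v₂ = (129 cm²)/(15.8 cm²) × 1.55 m/s = 12.7 m/s.
Along the horizontal streamline, P + ½ρv² is constant.
P₂ = P₁ − ½ρ(v₂² − v₁²) = 422000 − ½·922·(12.7² − 1.55²) = 422000 − 72700 = 349000 Pa.

P₂ ≈ 349000 Pa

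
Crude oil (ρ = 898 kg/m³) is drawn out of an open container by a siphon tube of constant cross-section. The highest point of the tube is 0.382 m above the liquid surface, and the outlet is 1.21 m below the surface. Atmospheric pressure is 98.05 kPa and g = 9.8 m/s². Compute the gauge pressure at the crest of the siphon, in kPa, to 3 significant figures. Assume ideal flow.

Bernoulli surface→outlet gives ½v² = g·h_out, so v = √(2·9.8·1.21) = 4.87 m/s.
Continuity keeps v the same throughout the tube; from surface to crest, P_atm + 0 = P_top + ½ρv² + ρg·h_top.
P_top = 98050 − ½·898·4.87² − 898·9.8·0.382 = 84000 Pa. So P_gauge = P_top − P_atm = -14000 Pa.

P_gauge ≈ -14.0 kPa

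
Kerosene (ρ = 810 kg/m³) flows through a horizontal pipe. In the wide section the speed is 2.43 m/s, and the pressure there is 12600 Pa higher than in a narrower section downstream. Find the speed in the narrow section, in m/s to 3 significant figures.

v₂ ≈ 6.08 m/s

Horizontal Bernoulli: P₁ + ½ρv₁² = P₂ + ½ρv₂², so v₂² = v₁² + 2(P₁ − P₂)/ρ.
v₂ = √(2.43² + 2·12600/810) = √(5.90 + 31.1) = 6.08 m/s.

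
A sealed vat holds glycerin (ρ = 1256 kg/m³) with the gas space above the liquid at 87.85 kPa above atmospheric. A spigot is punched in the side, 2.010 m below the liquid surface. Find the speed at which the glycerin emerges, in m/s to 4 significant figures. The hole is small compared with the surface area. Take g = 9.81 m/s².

Take point 1 at the surface (v₁ ≈ 0) and point 2 at the hole (at atmospheric pressure). Bernoulli: P₁ + ρg h = P_atm + ½ρv₂².
With P₁ − P_atm = 87850 Pa, v₂ = √(2gh + 2ΔP/ρ) = √(2·9.81·2.010 + 2·87850/1256) = 13.39 m/s.

v ≈ 13.39 m/s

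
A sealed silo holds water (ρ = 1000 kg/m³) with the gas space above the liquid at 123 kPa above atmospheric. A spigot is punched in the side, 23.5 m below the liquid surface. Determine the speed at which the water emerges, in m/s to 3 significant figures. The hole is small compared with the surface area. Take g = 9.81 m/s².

v ≈ 26.6 m/s

Take point 1 at the surface (v₁ ≈ 0) and point 2 at the hole (at atmospheric pressure). Bernoulli: P₁ + ρg h = P_atm + ½ρv₂².
With P₁ − P_atm = 123000 Pa, v₂ = √(2gh + 2ΔP/ρ) = √(2·9.81·23.5 + 2·123000/1000) = 26.6 m/s.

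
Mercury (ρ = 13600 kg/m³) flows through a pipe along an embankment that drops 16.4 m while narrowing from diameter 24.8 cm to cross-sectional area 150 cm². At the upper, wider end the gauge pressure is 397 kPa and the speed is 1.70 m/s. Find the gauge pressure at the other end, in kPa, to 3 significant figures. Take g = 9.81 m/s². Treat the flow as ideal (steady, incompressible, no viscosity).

By continuity, v₂ = v₁·A₁/A₂ = 1.70·(483/150) = 5.47 m/s.
Applying Bernoulli between the two ends and solving for P₂: P₂ = P₁ + ½ρ(v₁² − v₂²) − ρgΔh.
P₂ = 397000 + ½·13600·(1.70² − 5.47²) − 13600·9.81·(−16.4) = 397000 + (-184000) − (-2190000) = 2400000 Pa.

P₂ ≈ 2400 kPa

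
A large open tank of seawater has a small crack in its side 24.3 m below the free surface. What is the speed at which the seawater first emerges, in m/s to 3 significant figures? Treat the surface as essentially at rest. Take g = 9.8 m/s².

v ≈ 21.8 m/s

The surface is effectively still and both ends are open, so ½v² = gh and v = √(2·9.8·24.3) = 21.8 m/s.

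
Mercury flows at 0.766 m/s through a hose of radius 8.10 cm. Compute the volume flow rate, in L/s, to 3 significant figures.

Q = A·v = 0.0206 m² × 0.766 m/s = 0.0158 m³/s.
Converting: 0.0158 m³/s × 1000 = 15.8 L/s.

15.8 L/s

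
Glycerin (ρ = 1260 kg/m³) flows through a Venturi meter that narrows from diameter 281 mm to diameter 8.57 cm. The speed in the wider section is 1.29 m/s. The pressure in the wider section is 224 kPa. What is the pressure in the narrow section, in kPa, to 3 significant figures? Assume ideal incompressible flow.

104 kPa

Mass conservation (A₁v₁ = A₂v₂) gives v₂ = 1.29 × 620/57.7 = 13.9 m/s.
With no height change, Bernoulli's equation is P₁ + ½ρv₁² = P₂ + ½ρv₂².
P₂ = P₁ − ½ρ(v₂² − v₁²) = 224000 − ½·1260·(13.9² − 1.29²) = 224000 − 120000 = 104000 Pa.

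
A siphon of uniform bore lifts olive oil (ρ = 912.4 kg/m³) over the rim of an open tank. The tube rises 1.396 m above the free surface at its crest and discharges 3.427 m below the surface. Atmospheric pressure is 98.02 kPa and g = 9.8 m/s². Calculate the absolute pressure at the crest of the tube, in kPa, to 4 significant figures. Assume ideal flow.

From the surface to the outlet (both open to atmosphere, surface at rest): v = √(2g·h_out) = √(2·9.8·3.427) = 8.196 m/s.
The bore is uniform, so the speed at the crest is the same v. Bernoulli surface→crest: P_atm = P_top + ½ρv² + ρg·h_top.
P_top = 98020 − ½·912.4·8.196² − 912.4·9.8·1.396 = 54900 Pa.

P_top = 54.90 kPa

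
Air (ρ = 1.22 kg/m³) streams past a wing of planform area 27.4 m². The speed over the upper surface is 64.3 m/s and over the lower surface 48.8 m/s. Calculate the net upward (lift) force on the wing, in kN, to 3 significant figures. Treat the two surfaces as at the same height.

The faster flow above has the lower pressure; Bernoulli (same height) gives ΔP = ½ρ(v_up² − v_low²).
ΔP = ½·1.22·(64.3² − 48.8²) = 1070 Pa.
Lift = ΔP · A = 1070 × 27.4 = 29300 N.

29.3 kN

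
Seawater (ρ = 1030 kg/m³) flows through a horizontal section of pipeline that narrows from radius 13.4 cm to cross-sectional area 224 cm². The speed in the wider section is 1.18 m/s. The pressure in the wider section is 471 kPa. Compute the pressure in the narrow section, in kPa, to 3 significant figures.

P₂ ≈ 467 kPa

By continuity, v₂ = v₁·A₁/A₂ = 1.18·(564/224) = 2.97 m/s.
With no height change, Bernoulli's equation is P₁ + ½ρv₁² = P₂ + ½ρv₂².
P₂ = P₁ − ½ρ(v₂² − v₁²) = 471000 − ½·1030·(2.97² − 1.18²) = 471000 − 3830 = 467000 Pa.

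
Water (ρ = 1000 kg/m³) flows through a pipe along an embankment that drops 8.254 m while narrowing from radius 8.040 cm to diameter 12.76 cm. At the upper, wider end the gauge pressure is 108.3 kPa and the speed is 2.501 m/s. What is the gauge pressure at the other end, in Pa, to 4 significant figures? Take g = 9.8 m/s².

The volume flow rate is constant, so v₂ = (A₁/A₂)v₁ = (203.1/127.9)·2.501 = 3.972 m/s.
Applying Bernoulli between the two ends and solving for P₂: P₂ = P₁ + ½ρ(v₁² − v₂²) − ρgΔh.
P₂ = 108300 + ½·1000·(2.501² − 3.972²) − 1000·9.8·(−8.254) = 108300 + (-4760) − (-80890) = 184400 Pa.

P₂ ≈ 184400 Pa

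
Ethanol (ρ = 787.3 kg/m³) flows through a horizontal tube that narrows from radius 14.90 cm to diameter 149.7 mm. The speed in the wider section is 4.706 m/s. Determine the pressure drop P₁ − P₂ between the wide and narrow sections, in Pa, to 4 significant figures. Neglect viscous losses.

ΔP ≈ 128200 Pa

By continuity, v₂ = v₁·A₁/A₂ = 4.706·(697.5/176.0) = 18.65 m/s.
With no height change, Bernoulli's equation is P₁ + ½ρv₁² = P₂ + ½ρv₂².
P₁ − P₂ = ½·787.3·(18.65² − 4.706²) = ½·787.3·325.6 = 128200 Pa.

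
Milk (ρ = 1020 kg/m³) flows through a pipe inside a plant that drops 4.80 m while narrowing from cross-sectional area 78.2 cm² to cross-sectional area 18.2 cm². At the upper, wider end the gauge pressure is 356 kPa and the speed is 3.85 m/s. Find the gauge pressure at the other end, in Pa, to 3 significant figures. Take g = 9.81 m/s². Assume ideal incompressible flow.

Mass conservation (A₁v₁ = A₂v₂) gives v₂ = 3.85 × 78.2/18.2 = 16.5 m/s.
Bernoulli: P₁ + ½ρv₁² + ρg h₁ = P₂ + ½ρv₂² + ρg h₂, so P₂ = P₁ + ½ρ(v₁² − v₂²) − ρg(h₂ − h₁).
P₂ = 356000 + ½·1020·(3.85² − 16.5²) − 1020·9.81·(−4.80) = 356000 + (-132000) − (-48000) = 272000 Pa.

P₂ ≈ 272000 Pa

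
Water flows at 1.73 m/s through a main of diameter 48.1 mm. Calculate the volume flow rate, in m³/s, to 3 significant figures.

0.00314 m³/s

Q = A·v = 0.00182 m² × 1.73 m/s = 0.00314 m³/s.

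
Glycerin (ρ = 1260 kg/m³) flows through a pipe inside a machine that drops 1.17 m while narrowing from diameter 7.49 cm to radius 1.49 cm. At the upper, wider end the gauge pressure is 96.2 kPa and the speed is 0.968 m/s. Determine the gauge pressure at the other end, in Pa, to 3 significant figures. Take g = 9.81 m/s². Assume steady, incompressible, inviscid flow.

Continuity gives A₁v₁ = A₂v₂, so v₂ = (44.1 cm²)/(6.97 cm²) × 0.968 m/s = 6.12 m/s.
Applying Bernoulli between the two ends and solving for P₂: P₂ = P₁ + ½ρ(v₁² − v₂²) − ρgΔh.
P₂ = 96200 + ½·1260·(0.968² − 6.12²) − 1260·9.81·(−1.17) = 96200 + (-23000) − (-14500) = 87700 Pa.

P₂ ≈ 87700 Pa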